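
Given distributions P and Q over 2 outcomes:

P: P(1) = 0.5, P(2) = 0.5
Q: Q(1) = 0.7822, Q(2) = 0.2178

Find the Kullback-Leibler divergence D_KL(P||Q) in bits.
0.2767 bits

D_KL(P||Q) = Σ P(x) log₂(P(x)/Q(x))

Computing term by term:
  P(1)·log₂(P(1)/Q(1)) = 0.5·log₂(0.5/0.7822) = -0.32280
  P(2)·log₂(P(2)/Q(2)) = 0.5·log₂(0.5/0.2178) = 0.59946

D_KL(P||Q) = -0.32280 + 0.59946 = 0.27666 ≈ 0.2767 bits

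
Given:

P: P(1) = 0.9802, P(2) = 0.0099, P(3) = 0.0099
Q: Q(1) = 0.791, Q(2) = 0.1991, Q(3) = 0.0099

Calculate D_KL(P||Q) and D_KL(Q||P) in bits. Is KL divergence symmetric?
D_KL(P||Q) = 0.2604 bits, D_KL(Q||P) = 0.6174 bits. No, KL divergence is not symmetric.

D_KL(P||Q) = Σ P(x) log₂(P(x)/Q(x))

Computing term by term:
  P(1)·log₂(P(1)/Q(1)) = 0.9802·log₂(0.9802/0.791) = 0.30327
  P(2)·log₂(P(2)/Q(2)) = 0.0099·log₂(0.0099/0.1991) = -0.04287
  P(3)·log₂(P(3)/Q(3)) = 0.0099·log₂(0.0099/0.0099) = 0.00000

D_KL(P||Q) = 0.30327 - 0.04287 + 0.00000 = 0.26040 ≈ 0.2604 bits

D_KL(Q||P) = Σ Q(x) log₂(Q(x)/P(x))

Computing term by term:
  Q(1)·log₂(Q(1)/P(1)) = 0.791·log₂(0.791/0.9802) = -0.24473
  Q(2)·log₂(Q(2)/P(2)) = 0.1991·log₂(0.1991/0.0099) = 0.86209
  Q(3)·log₂(Q(3)/P(3)) = 0.0099·log₂(0.0099/0.0099) = 0.00000

D_KL(Q||P) = -0.24473 + 0.86209 + 0.00000 = 0.61736 ≈ 0.6174 bits

These are NOT equal (difference: 0.3570 bits). KL divergence is asymmetric: D_KL(P||Q) ≠ D_KL(Q||P) in general.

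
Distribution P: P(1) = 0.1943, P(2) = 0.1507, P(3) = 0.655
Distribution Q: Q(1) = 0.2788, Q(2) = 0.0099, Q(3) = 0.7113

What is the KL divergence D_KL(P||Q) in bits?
0.4128 bits

D_KL(P||Q) = Σ P(x) log₂(P(x)/Q(x))

Computing term by term:
  P(1)·log₂(P(1)/Q(1)) = 0.1943·log₂(0.1943/0.2788) = -0.10122
  P(2)·log₂(P(2)/Q(2)) = 0.1507·log₂(0.1507/0.0099) = 0.59197
  P(3)·log₂(P(3)/Q(3)) = 0.655·log₂(0.655/0.7113) = -0.07792

D_KL(P||Q) = -0.10122 + 0.59197 - 0.07792 = 0.41283 ≈ 0.4128 bits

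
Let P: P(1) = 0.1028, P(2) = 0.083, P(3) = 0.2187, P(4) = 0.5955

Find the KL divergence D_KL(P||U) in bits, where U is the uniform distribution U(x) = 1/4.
0.4396 bits

U(i) = 1/4 for all i

D_KL(P||U) = Σ P(x) log₂(P(x) / (1/4))
           = Σ P(x) log₂(P(x)) + log₂(4)
           = log₂(4) - H(P)

H(P) = -Σ P(x) log₂(P(x)):
  -P(1)·log₂(P(1)) = -(0.1028)·log₂(0.1028) = 0.33740
  -P(2)·log₂(P(2)) = -(0.083)·log₂(0.083) = 0.29803
  -P(3)·log₂(P(3)) = -(0.2187)·log₂(0.2187) = 0.47960
  -P(4)·log₂(P(4)) = -(0.5955)·log₂(0.5955) = 0.44533
H(P) = 0.33740 + 0.29803 + 0.47960 + 0.44533 = 1.56036 bits

log₂(4) = 2.00000 bits

D_KL(P||U) = 2.00000 - 1.56036 = 0.43964 ≈ 0.4396 bits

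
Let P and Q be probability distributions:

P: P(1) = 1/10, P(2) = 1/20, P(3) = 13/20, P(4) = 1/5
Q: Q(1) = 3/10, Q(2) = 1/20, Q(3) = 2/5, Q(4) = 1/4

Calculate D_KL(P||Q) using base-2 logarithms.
0.2324 bits

D_KL(P||Q) = Σ P(x) log₂(P(x)/Q(x))

Computing term by term:
  P(1)·log₂(P(1)/Q(1)) = (1/10)·log₂((1/10)/(3/10)) = -0.15850
  P(2)·log₂(P(2)/Q(2)) = (1/20)·log₂((1/20)/(1/20)) = 0.00000
  P(3)·log₂(P(3)/Q(3)) = (13/20)·log₂((13/20)/(2/5)) = 0.45529
  P(4)·log₂(P(4)/Q(4)) = (1/5)·log₂((1/5)/(1/4)) = -0.06439

D_KL(P||Q) = -0.15850 + 0.00000 + 0.45529 - 0.06439 = 0.23240 ≈ 0.2324 bits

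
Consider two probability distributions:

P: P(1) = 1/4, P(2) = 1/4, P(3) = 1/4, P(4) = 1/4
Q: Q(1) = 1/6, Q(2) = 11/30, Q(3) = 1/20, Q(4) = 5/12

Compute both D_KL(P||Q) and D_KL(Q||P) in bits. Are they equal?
D_KL(P||Q) = 0.4043 bits, D_KL(Q||P) = 0.2961 bits. No, they are not equal.

D_KL(P||Q) = Σ P(x) log₂(P(x)/Q(x))

Computing term by term:
  P(1)·log₂(P(1)/Q(1)) = (1/4)·log₂((1/4)/(1/6)) = 0.14624
  P(2)·log₂(P(2)/Q(2)) = (1/4)·log₂((1/4)/(11/30)) = -0.13814
  P(3)·log₂(P(3)/Q(3)) = (1/4)·log₂((1/4)/(1/20)) = 0.58048
  P(4)·log₂(P(4)/Q(4)) = (1/4)·log₂((1/4)/(5/12)) = -0.18424

D_KL(P||Q) = 0.14624 - 0.13814 + 0.58048 - 0.18424 = 0.40434 ≈ 0.4043 bits

D_KL(Q||P) = Σ Q(x) log₂(Q(x)/P(x))

Computing term by term:
  Q(1)·log₂(Q(1)/P(1)) = (1/6)·log₂((1/6)/(1/4)) = -0.09749
  Q(2)·log₂(Q(2)/P(2)) = (11/30)·log₂((11/30)/(1/4)) = 0.20260
  Q(3)·log₂(Q(3)/P(3)) = (1/20)·log₂((1/20)/(1/4)) = -0.11610
  Q(4)·log₂(Q(4)/P(4)) = (5/12)·log₂((5/12)/(1/4)) = 0.30707

D_KL(Q||P) = -0.09749 + 0.20260 - 0.11610 + 0.30707 = 0.29608 ≈ 0.2961 bits

These are NOT equal (difference: 0.1082 bits). KL divergence is asymmetric: D_KL(P||Q) ≠ D_KL(Q||P) in general.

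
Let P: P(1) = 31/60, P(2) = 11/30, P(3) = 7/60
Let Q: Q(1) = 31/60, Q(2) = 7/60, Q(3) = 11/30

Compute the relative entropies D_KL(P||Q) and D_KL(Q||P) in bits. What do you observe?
D_KL(P||Q) = 0.4130 bits, D_KL(Q||P) = 0.4130 bits. The two directions give the same value here, because Q is a self-inverse relabeling of P; in general KL divergence is asymmetric.

D_KL(P||Q) = Σ P(x) log₂(P(x)/Q(x))

Computing term by term:
  P(1)·log₂(P(1)/Q(1)) = (31/60)·log₂((31/60)/(31/60)) = 0.00000
  P(2)·log₂(P(2)/Q(2)) = (11/30)·log₂((11/30)/(7/60)) = 0.60576
  P(3)·log₂(P(3)/Q(3)) = (7/60)·log₂((7/60)/(11/30)) = -0.19274

D_KL(P||Q) = 0.00000 + 0.60576 - 0.19274 = 0.41302 ≈ 0.4130 bits

D_KL(Q||P) = Σ Q(x) log₂(Q(x)/P(x))

Computing term by term:
  Q(1)·log₂(Q(1)/P(1)) = (31/60)·log₂((31/60)/(31/60)) = 0.00000
  Q(2)·log₂(Q(2)/P(2)) = (7/60)·log₂((7/60)/(11/30)) = -0.19274
  Q(3)·log₂(Q(3)/P(3)) = (11/30)·log₂((11/30)/(7/60)) = 0.60576

D_KL(Q||P) = 0.00000 - 0.19274 + 0.60576 = 0.41302 ≈ 0.4130 bits

These ARE equal here. Q is P with outcomes relabeled (Q(2) = P(3), Q(3) = P(2)) by a relabeling that is its own inverse, so the two sums contain exactly the same terms in a different order. This is a special case — KL divergence is not symmetric in general: D_KL(P||Q) ≠ D_KL(Q||P) for most P, Q.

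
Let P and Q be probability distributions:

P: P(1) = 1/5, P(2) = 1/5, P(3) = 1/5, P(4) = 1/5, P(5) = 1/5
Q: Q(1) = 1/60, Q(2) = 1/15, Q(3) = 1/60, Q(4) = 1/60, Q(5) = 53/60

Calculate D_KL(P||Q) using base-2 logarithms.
2.0394 bits

D_KL(P||Q) = Σ P(x) log₂(P(x)/Q(x))

Computing term by term:
  P(1)·log₂(P(1)/Q(1)) = (1/5)·log₂((1/5)/(1/60)) = 0.71699
  P(2)·log₂(P(2)/Q(2)) = (1/5)·log₂((1/5)/(1/15)) = 0.31699
  P(3)·log₂(P(3)/Q(3)) = (1/5)·log₂((1/5)/(1/60)) = 0.71699
  P(4)·log₂(P(4)/Q(4)) = (1/5)·log₂((1/5)/(1/60)) = 0.71699
  P(5)·log₂(P(5)/Q(5)) = (1/5)·log₂((1/5)/(53/60)) = -0.42859

D_KL(P||Q) = 0.71699 + 0.31699 + 0.71699 + 0.71699 - 0.42859 = 2.03937 ≈ 2.0394 bits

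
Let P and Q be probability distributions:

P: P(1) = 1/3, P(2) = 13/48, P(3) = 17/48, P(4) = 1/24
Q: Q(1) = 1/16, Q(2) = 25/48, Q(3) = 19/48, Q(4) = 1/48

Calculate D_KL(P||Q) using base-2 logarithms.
0.5343 bits

D_KL(P||Q) = Σ P(x) log₂(P(x)/Q(x))

Computing term by term:
  P(1)·log₂(P(1)/Q(1)) = (1/3)·log₂((1/3)/(1/16)) = 0.80501
  P(2)·log₂(P(2)/Q(2)) = (13/48)·log₂((13/48)/(25/48)) = -0.25551
  P(3)·log₂(P(3)/Q(3)) = (17/48)·log₂((17/48)/(19/48)) = -0.05683
  P(4)·log₂(P(4)/Q(4)) = (1/24)·log₂((1/24)/(1/48)) = 0.04167

D_KL(P||Q) = 0.80501 - 0.25551 - 0.05683 + 0.04167 = 0.53434 ≈ 0.5343 bits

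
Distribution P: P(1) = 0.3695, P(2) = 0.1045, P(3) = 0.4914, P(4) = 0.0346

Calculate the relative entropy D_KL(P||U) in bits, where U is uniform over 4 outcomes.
0.4571 bits

U(i) = 1/4 for all i

D_KL(P||U) = Σ P(x) log₂(P(x) / (1/4))
           = Σ P(x) log₂(P(x)) + log₂(4)
           = log₂(4) - H(P)

H(P) = -Σ P(x) log₂(P(x)):
  -P(1)·log₂(P(1)) = -(0.3695)·log₂(0.3695) = 0.53073
  -P(2)·log₂(P(2)) = -(0.1045)·log₂(0.1045) = 0.34051
  -P(3)·log₂(P(3)) = -(0.4914)·log₂(0.4914) = 0.50370
  -P(4)·log₂(P(4)) = -(0.0346)·log₂(0.0346) = 0.16792
H(P) = 0.53073 + 0.34051 + 0.50370 + 0.16792 = 1.54286 bits

log₂(4) = 2.00000 bits

D_KL(P||U) = 2.00000 - 1.54286 = 0.45714 ≈ 0.4571 bits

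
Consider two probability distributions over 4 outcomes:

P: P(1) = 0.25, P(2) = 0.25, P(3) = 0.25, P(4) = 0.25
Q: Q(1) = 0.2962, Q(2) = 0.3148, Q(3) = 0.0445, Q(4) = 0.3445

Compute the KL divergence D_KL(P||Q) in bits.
0.3626 bits

D_KL(P||Q) = Σ P(x) log₂(P(x)/Q(x))

Computing term by term:
  P(1)·log₂(P(1)/Q(1)) = 0.25·log₂(0.25/0.2962) = -0.06116
  P(2)·log₂(P(2)/Q(2)) = 0.25·log₂(0.25/0.3148) = -0.08313
  P(3)·log₂(P(3)/Q(3)) = 0.25·log₂(0.25/0.0445) = 0.62251
  P(4)·log₂(P(4)/Q(4)) = 0.25·log₂(0.25/0.3445) = -0.11564

D_KL(P||Q) = -0.06116 - 0.08313 + 0.62251 - 0.11564 = 0.36258 ≈ 0.3626 bits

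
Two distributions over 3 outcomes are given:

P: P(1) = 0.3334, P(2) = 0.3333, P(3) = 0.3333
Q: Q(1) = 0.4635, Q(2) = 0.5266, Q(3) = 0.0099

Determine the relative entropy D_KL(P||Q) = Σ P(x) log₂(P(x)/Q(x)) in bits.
1.3125 bits

D_KL(P||Q) = Σ P(x) log₂(P(x)/Q(x))

Computing term by term:
  P(1)·log₂(P(1)/Q(1)) = 0.3334·log₂(0.3334/0.4635) = -0.15847
  P(2)·log₂(P(2)/Q(2)) = 0.3333·log₂(0.3333/0.5266) = -0.21994
  P(3)·log₂(P(3)/Q(3)) = 0.3333·log₂(0.3333/0.0099) = 1.69091

D_KL(P||Q) = -0.15847 - 0.21994 + 1.69091 = 1.31250 ≈ 1.3125 bits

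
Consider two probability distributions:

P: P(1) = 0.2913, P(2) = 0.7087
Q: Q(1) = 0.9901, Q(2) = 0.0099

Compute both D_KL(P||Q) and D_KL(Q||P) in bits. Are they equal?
D_KL(P||Q) = 3.8526 bits, D_KL(Q||P) = 1.6866 bits. No, they are not equal.

D_KL(P||Q) = Σ P(x) log₂(P(x)/Q(x))

Computing term by term:
  P(1)·log₂(P(1)/Q(1)) = 0.2913·log₂(0.2913/0.9901) = -0.51416
  P(2)·log₂(P(2)/Q(2)) = 0.7087·log₂(0.7087/0.0099) = 4.36673

D_KL(P||Q) = -0.51416 + 4.36673 = 3.85257 ≈ 3.8526 bits

D_KL(Q||P) = Σ Q(x) log₂(Q(x)/P(x))

Computing term by term:
  Q(1)·log₂(Q(1)/P(1)) = 0.9901·log₂(0.9901/0.2913) = 1.74759
  Q(2)·log₂(Q(2)/P(2)) = 0.0099·log₂(0.0099/0.7087) = -0.06100

D_KL(Q||P) = 1.74759 - 0.06100 = 1.68659 ≈ 1.6866 bits

These are NOT equal (difference: 2.1660 bits). KL divergence is asymmetric: D_KL(P||Q) ≠ D_KL(Q||P) in general.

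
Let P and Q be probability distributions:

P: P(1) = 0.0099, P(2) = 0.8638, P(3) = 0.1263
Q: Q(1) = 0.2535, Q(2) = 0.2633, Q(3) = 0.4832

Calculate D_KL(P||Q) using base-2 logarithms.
1.1897 bits

D_KL(P||Q) = Σ P(x) log₂(P(x)/Q(x))

Computing term by term:
  P(1)·log₂(P(1)/Q(1)) = 0.0099·log₂(0.0099/0.2535) = -0.04632
  P(2)·log₂(P(2)/Q(2)) = 0.8638·log₂(0.8638/0.2633) = 1.48054
  P(3)·log₂(P(3)/Q(3)) = 0.1263·log₂(0.1263/0.4832) = -0.24449

D_KL(P||Q) = -0.04632 + 1.48054 - 0.24449 = 1.18973 ≈ 1.1897 bits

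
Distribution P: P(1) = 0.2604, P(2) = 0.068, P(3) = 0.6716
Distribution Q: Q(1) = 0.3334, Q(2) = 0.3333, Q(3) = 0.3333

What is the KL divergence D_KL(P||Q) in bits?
0.4301 bits

D_KL(P||Q) = Σ P(x) log₂(P(x)/Q(x))

Computing term by term:
  P(1)·log₂(P(1)/Q(1)) = 0.2604·log₂(0.2604/0.3334) = -0.09284
  P(2)·log₂(P(2)/Q(2)) = 0.068·log₂(0.068/0.3333) = -0.15594
  P(3)·log₂(P(3)/Q(3)) = 0.6716·log₂(0.6716/0.3333) = 0.67884

D_KL(P||Q) = -0.09284 - 0.15594 + 0.67884 = 0.43006 ≈ 0.4301 bits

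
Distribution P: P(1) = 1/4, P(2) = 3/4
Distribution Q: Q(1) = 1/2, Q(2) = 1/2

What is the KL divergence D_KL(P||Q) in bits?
0.1887 bits

D_KL(P||Q) = Σ P(x) log₂(P(x)/Q(x))

Computing term by term:
  P(1)·log₂(P(1)/Q(1)) = (1/4)·log₂((1/4)/(1/2)) = -0.25000
  P(2)·log₂(P(2)/Q(2)) = (3/4)·log₂((3/4)/(1/2)) = 0.43872

D_KL(P||Q) = -0.25000 + 0.43872 = 0.18872 ≈ 0.1887 bits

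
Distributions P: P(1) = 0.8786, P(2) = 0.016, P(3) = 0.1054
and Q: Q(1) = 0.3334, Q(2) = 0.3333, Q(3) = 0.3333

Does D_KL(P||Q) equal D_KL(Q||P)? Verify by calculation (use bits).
D_KL(P||Q) = 0.9831 bits, D_KL(Q||P) = 1.5476 bits. No — D_KL(P||Q) ≠ D_KL(Q||P) for this pair.

D_KL(P||Q) = Σ P(x) log₂(P(x)/Q(x))

Computing term by term:
  P(1)·log₂(P(1)/Q(1)) = 0.8786·log₂(0.8786/0.3334) = 1.22824
  P(2)·log₂(P(2)/Q(2)) = 0.016·log₂(0.016/0.3333) = -0.07009
  P(3)·log₂(P(3)/Q(3)) = 0.1054·log₂(0.1054/0.3333) = -0.17506

D_KL(P||Q) = 1.22824 - 0.07009 - 0.17506 = 0.98309 ≈ 0.9831 bits

D_KL(Q||P) = Σ Q(x) log₂(Q(x)/P(x))

Computing term by term:
  Q(1)·log₂(Q(1)/P(1)) = 0.3334·log₂(0.3334/0.8786) = -0.46608
  Q(2)·log₂(Q(2)/P(2)) = 0.3333·log₂(0.3333/0.016) = 1.46008
  Q(3)·log₂(Q(3)/P(3)) = 0.3333·log₂(0.3333/0.1054) = 0.55359

D_KL(Q||P) = -0.46608 + 1.46008 + 0.55359 = 1.54759 ≈ 1.5476 bits

These are NOT equal (difference: 0.5645 bits). KL divergence is asymmetric: D_KL(P||Q) ≠ D_KL(Q||P) in general.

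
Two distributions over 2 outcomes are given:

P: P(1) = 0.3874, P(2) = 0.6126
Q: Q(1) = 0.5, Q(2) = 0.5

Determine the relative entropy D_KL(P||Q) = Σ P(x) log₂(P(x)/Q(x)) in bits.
0.0369 bits

D_KL(P||Q) = Σ P(x) log₂(P(x)/Q(x))

Computing term by term:
  P(1)·log₂(P(1)/Q(1)) = 0.3874·log₂(0.3874/0.5) = -0.14260
  P(2)·log₂(P(2)/Q(2)) = 0.6126·log₂(0.6126/0.5) = 0.17950

D_KL(P||Q) = -0.14260 + 0.17950 = 0.03690 ≈ 0.0369 bits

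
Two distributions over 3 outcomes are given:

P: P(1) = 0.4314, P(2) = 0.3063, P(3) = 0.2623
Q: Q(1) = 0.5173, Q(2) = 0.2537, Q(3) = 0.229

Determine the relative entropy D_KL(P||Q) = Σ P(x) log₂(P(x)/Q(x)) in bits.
0.0216 bits

D_KL(P||Q) = Σ P(x) log₂(P(x)/Q(x))

Computing term by term:
  P(1)·log₂(P(1)/Q(1)) = 0.4314·log₂(0.4314/0.5173) = -0.11302
  P(2)·log₂(P(2)/Q(2)) = 0.3063·log₂(0.3063/0.2537) = 0.08326
  P(3)·log₂(P(3)/Q(3)) = 0.2623·log₂(0.2623/0.229) = 0.05138

D_KL(P||Q) = -0.11302 + 0.08326 + 0.05138 = 0.02162 ≈ 0.0216 bits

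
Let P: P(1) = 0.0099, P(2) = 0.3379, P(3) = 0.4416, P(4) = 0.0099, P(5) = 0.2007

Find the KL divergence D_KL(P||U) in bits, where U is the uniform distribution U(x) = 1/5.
0.6754 bits

U(i) = 1/5 for all i

D_KL(P||U) = Σ P(x) log₂(P(x) / (1/5))
           = Σ P(x) log₂(P(x)) + log₂(5)
           = log₂(5) - H(P)

H(P) = -Σ P(x) log₂(P(x)):
  -P(1)·log₂(P(1)) = -(0.0099)·log₂(0.0099) = 0.06592
  -P(2)·log₂(P(2)) = -(0.3379)·log₂(0.3379) = 0.52893
  -P(3)·log₂(P(3)) = -(0.4416)·log₂(0.4416) = 0.52073
  -P(4)·log₂(P(4)) = -(0.0099)·log₂(0.0099) = 0.06592
  -P(5)·log₂(P(5)) = -(0.2007)·log₂(0.2007) = 0.46500
H(P) = 0.06592 + 0.52893 + 0.52073 + 0.06592 + 0.46500 = 1.64650 bits

log₂(5) = 2.32193 bits

D_KL(P||U) = 2.32193 - 1.64650 = 0.67543 ≈ 0.6754 bits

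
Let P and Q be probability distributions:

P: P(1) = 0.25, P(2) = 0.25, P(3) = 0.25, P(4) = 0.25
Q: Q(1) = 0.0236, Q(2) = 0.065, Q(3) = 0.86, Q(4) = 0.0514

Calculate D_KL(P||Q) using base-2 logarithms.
1.4620 bits

D_KL(P||Q) = Σ P(x) log₂(P(x)/Q(x))

Computing term by term:
  P(1)·log₂(P(1)/Q(1)) = 0.25·log₂(0.25/0.0236) = 0.85127
  P(2)·log₂(P(2)/Q(2)) = 0.25·log₂(0.25/0.065) = 0.48585
  P(3)·log₂(P(3)/Q(3)) = 0.25·log₂(0.25/0.86) = -0.44560
  P(4)·log₂(P(4)/Q(4)) = 0.25·log₂(0.25/0.0514) = 0.57052

D_KL(P||Q) = 0.85127 + 0.48585 - 0.44560 + 0.57052 = 1.46204 ≈ 1.4620 bits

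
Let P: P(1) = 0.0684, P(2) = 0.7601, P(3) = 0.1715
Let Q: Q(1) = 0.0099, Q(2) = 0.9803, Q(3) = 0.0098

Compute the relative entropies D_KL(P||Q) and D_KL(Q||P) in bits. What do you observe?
D_KL(P||Q) = 0.6199 bits, D_KL(Q||P) = 0.2917 bits. The two directions give different values (D_KL(P||Q) exceeds D_KL(Q||P) by 0.3282 bits): KL divergence is asymmetric.

D_KL(P||Q) = Σ P(x) log₂(P(x)/Q(x))

Computing term by term:
  P(1)·log₂(P(1)/Q(1)) = 0.0684·log₂(0.0684/0.0099) = 0.19073
  P(2)·log₂(P(2)/Q(2)) = 0.7601·log₂(0.7601/0.9803) = -0.27898
  P(3)·log₂(P(3)/Q(3)) = 0.1715·log₂(0.1715/0.0098) = 0.70817

D_KL(P||Q) = 0.19073 - 0.27898 + 0.70817 = 0.61992 ≈ 0.6199 bits

D_KL(Q||P) = Σ Q(x) log₂(Q(x)/P(x))

Computing term by term:
  Q(1)·log₂(Q(1)/P(1)) = 0.0099·log₂(0.0099/0.0684) = -0.02761
  Q(2)·log₂(Q(2)/P(2)) = 0.9803·log₂(0.9803/0.7601) = 0.35980
  Q(3)·log₂(Q(3)/P(3)) = 0.0098·log₂(0.0098/0.1715) = -0.04047

D_KL(Q||P) = -0.02761 + 0.35980 - 0.04047 = 0.29172 ≈ 0.2917 bits

These are NOT equal (difference: 0.3282 bits). KL divergence is asymmetric: D_KL(P||Q) ≠ D_KL(Q||P) in general.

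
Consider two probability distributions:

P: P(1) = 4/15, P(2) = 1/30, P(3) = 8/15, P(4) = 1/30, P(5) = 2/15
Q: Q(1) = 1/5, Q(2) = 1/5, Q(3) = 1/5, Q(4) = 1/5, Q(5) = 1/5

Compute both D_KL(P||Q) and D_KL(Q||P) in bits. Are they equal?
D_KL(P||Q) = 0.6150 bits, D_KL(Q||P) = 0.7850 bits. No, they are not equal.

D_KL(P||Q) = Σ P(x) log₂(P(x)/Q(x))

Computing term by term:
  P(1)·log₂(P(1)/Q(1)) = (4/15)·log₂((4/15)/(1/5)) = 0.11068
  P(2)·log₂(P(2)/Q(2)) = (1/30)·log₂((1/30)/(1/5)) = -0.08617
  P(3)·log₂(P(3)/Q(3)) = (8/15)·log₂((8/15)/(1/5)) = 0.75469
  P(4)·log₂(P(4)/Q(4)) = (1/30)·log₂((1/30)/(1/5)) = -0.08617
  P(5)·log₂(P(5)/Q(5)) = (2/15)·log₂((2/15)/(1/5)) = -0.07800

D_KL(P||Q) = 0.11068 - 0.08617 + 0.75469 - 0.08617 - 0.07800 = 0.61503 ≈ 0.6150 bits

D_KL(Q||P) = Σ Q(x) log₂(Q(x)/P(x))

Computing term by term:
  Q(1)·log₂(Q(1)/P(1)) = (1/5)·log₂((1/5)/(4/15)) = -0.08301
  Q(2)·log₂(Q(2)/P(2)) = (1/5)·log₂((1/5)/(1/30)) = 0.51699
  Q(3)·log₂(Q(3)/P(3)) = (1/5)·log₂((1/5)/(8/15)) = -0.28301
  Q(4)·log₂(Q(4)/P(4)) = (1/5)·log₂((1/5)/(1/30)) = 0.51699
  Q(5)·log₂(Q(5)/P(5)) = (1/5)·log₂((1/5)/(2/15)) = 0.11699

D_KL(Q||P) = -0.08301 + 0.51699 - 0.28301 + 0.51699 + 0.11699 = 0.78495 ≈ 0.7850 bits

These are NOT equal (difference: 0.1700 bits). KL divergence is asymmetric: D_KL(P||Q) ≠ D_KL(Q||P) in general.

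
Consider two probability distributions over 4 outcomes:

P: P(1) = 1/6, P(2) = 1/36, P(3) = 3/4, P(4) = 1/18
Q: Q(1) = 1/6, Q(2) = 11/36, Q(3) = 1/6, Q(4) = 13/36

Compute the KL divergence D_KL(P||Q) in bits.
1.3813 bits

D_KL(P||Q) = Σ P(x) log₂(P(x)/Q(x))

Computing term by term:
  P(1)·log₂(P(1)/Q(1)) = (1/6)·log₂((1/6)/(1/6)) = 0.00000
  P(2)·log₂(P(2)/Q(2)) = (1/36)·log₂((1/36)/(11/36)) = -0.09610
  P(3)·log₂(P(3)/Q(3)) = (3/4)·log₂((3/4)/(1/6)) = 1.62744
  P(4)·log₂(P(4)/Q(4)) = (1/18)·log₂((1/18)/(13/36)) = -0.15002

D_KL(P||Q) = 0.00000 - 0.09610 + 1.62744 - 0.15002 = 1.38132 ≈ 1.3813 bits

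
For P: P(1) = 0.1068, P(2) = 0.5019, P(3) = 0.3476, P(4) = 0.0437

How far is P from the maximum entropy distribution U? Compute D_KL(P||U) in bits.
0.4289 bits

U(i) = 1/4 for all i

D_KL(P||U) = Σ P(x) log₂(P(x) / (1/4))
           = Σ P(x) log₂(P(x)) + log₂(4)
           = log₂(4) - H(P)

H(P) = -Σ P(x) log₂(P(x)):
  -P(1)·log₂(P(1)) = -(0.1068)·log₂(0.1068) = 0.34465
  -P(2)·log₂(P(2)) = -(0.5019)·log₂(0.5019) = 0.49915
  -P(3)·log₂(P(3)) = -(0.3476)·log₂(0.3476) = 0.52992
  -P(4)·log₂(P(4)) = -(0.0437)·log₂(0.0437) = 0.19736
H(P) = 0.34465 + 0.49915 + 0.52992 + 0.19736 = 1.57108 bits

log₂(4) = 2.00000 bits

D_KL(P||U) = 2.00000 - 1.57108 = 0.42892 ≈ 0.4289 bits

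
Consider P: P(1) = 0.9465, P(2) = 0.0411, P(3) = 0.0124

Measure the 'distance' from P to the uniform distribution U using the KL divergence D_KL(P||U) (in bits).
1.2421 bits

U(i) = 1/3 for all i

D_KL(P||U) = Σ P(x) log₂(P(x) / (1/3))
           = Σ P(x) log₂(P(x)) + log₂(3)
           = log₂(3) - H(P)

H(P) = -Σ P(x) log₂(P(x)):
  -P(1)·log₂(P(1)) = -(0.9465)·log₂(0.9465) = 0.07508
  -P(2)·log₂(P(2)) = -(0.0411)·log₂(0.0411) = 0.18925
  -P(3)·log₂(P(3)) = -(0.0124)·log₂(0.0124) = 0.07854
H(P) = 0.07508 + 0.18925 + 0.07854 = 0.34287 bits

log₂(3) = 1.58496 bits

D_KL(P||U) = 1.58496 - 0.34287 = 1.24209 ≈ 1.2421 bits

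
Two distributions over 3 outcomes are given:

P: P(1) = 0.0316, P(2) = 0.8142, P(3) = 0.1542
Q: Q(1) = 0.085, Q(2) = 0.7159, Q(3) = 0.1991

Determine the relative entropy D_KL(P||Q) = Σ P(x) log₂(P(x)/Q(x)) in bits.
0.0492 bits

D_KL(P||Q) = Σ P(x) log₂(P(x)/Q(x))

Computing term by term:
  P(1)·log₂(P(1)/Q(1)) = 0.0316·log₂(0.0316/0.085) = -0.04511
  P(2)·log₂(P(2)/Q(2)) = 0.8142·log₂(0.8142/0.7159) = 0.15114
  P(3)·log₂(P(3)/Q(3)) = 0.1542·log₂(0.1542/0.1991) = -0.05685

D_KL(P||Q) = -0.04511 + 0.15114 - 0.05685 = 0.04918 ≈ 0.0492 bits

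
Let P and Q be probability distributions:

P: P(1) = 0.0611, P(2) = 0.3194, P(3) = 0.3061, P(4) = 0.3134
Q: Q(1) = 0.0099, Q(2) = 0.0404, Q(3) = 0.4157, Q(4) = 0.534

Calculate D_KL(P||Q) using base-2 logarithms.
0.7371 bits

D_KL(P||Q) = Σ P(x) log₂(P(x)/Q(x))

Computing term by term:
  P(1)·log₂(P(1)/Q(1)) = 0.0611·log₂(0.0611/0.0099) = 0.16043
  P(2)·log₂(P(2)/Q(2)) = 0.3194·log₂(0.3194/0.0404) = 0.95275
  P(3)·log₂(P(3)/Q(3)) = 0.3061·log₂(0.3061/0.4157) = -0.13516
  P(4)·log₂(P(4)/Q(4)) = 0.3134·log₂(0.3134/0.534) = -0.24095

D_KL(P||Q) = 0.16043 + 0.95275 - 0.13516 - 0.24095 = 0.73707 ≈ 0.7371 bits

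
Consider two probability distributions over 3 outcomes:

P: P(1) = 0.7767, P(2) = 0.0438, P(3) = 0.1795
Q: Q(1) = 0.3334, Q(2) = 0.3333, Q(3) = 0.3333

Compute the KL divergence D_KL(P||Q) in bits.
0.6592 bits

D_KL(P||Q) = Σ P(x) log₂(P(x)/Q(x))

Computing term by term:
  P(1)·log₂(P(1)/Q(1)) = 0.7767·log₂(0.7767/0.3334) = 0.94765
  P(2)·log₂(P(2)/Q(2)) = 0.0438·log₂(0.0438/0.3333) = -0.12824
  P(3)·log₂(P(3)/Q(3)) = 0.1795·log₂(0.1795/0.3333) = -0.16026

D_KL(P||Q) = 0.94765 - 0.12824 - 0.16026 = 0.65915 ≈ 0.6592 bits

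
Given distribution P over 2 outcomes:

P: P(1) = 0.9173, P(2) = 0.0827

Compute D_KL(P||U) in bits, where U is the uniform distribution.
0.5884 bits

U(i) = 1/2 for all i

D_KL(P||U) = Σ P(x) log₂(P(x) / (1/2))
           = Σ P(x) log₂(P(x)) + log₂(2)
           = log₂(2) - H(P)

H(P) = -Σ P(x) log₂(P(x)):
  -P(1)·log₂(P(1)) = -(0.9173)·log₂(0.9173) = 0.11424
  -P(2)·log₂(P(2)) = -(0.0827)·log₂(0.0827) = 0.29739
H(P) = 0.11424 + 0.29739 = 0.41163 bits

log₂(2) = 1.00000 bits

D_KL(P||U) = 1.00000 - 0.41163 = 0.58837 ≈ 0.5884 bits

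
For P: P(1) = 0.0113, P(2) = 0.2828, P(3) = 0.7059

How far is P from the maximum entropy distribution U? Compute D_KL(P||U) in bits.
0.6419 bits

U(i) = 1/3 for all i

D_KL(P||U) = Σ P(x) log₂(P(x) / (1/3))
           = Σ P(x) log₂(P(x)) + log₂(3)
           = log₂(3) - H(P)

H(P) = -Σ P(x) log₂(P(x)):
  -P(1)·log₂(P(1)) = -(0.0113)·log₂(0.0113) = 0.07308
  -P(2)·log₂(P(2)) = -(0.2828)·log₂(0.2828) = 0.51530
  -P(3)·log₂(P(3)) = -(0.7059)·log₂(0.7059) = 0.35469
H(P) = 0.07308 + 0.51530 + 0.35469 = 0.94307 bits

log₂(3) = 1.58496 bits

D_KL(P||U) = 1.58496 - 0.94307 = 0.64189 ≈ 0.6419 bits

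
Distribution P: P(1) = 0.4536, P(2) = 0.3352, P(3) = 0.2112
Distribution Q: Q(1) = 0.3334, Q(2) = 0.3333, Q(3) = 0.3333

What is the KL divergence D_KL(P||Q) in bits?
0.0652 bits

D_KL(P||Q) = Σ P(x) log₂(P(x)/Q(x))

Computing term by term:
  P(1)·log₂(P(1)/Q(1)) = 0.4536·log₂(0.4536/0.3334) = 0.20147
  P(2)·log₂(P(2)/Q(2)) = 0.3352·log₂(0.3352/0.3333) = 0.00275
  P(3)·log₂(P(3)/Q(3)) = 0.2112·log₂(0.2112/0.3333) = -0.13901

D_KL(P||Q) = 0.20147 + 0.00275 - 0.13901 = 0.06521 ≈ 0.0652 bits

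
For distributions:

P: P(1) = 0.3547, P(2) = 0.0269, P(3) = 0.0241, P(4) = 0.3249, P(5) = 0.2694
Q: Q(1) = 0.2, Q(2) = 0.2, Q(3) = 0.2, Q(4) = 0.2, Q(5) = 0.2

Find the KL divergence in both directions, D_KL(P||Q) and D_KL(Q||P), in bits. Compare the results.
D_KL(P||Q) = 0.4850 bits, D_KL(Q||P) = 0.7982 bits. D_KL(Q||P) is larger than D_KL(P||Q) by 0.3132 bits; the two directions differ.

D_KL(P||Q) = Σ P(x) log₂(P(x)/Q(x))

Computing term by term:
  P(1)·log₂(P(1)/Q(1)) = 0.3547·log₂(0.3547/0.2) = 0.29319
  P(2)·log₂(P(2)/Q(2)) = 0.0269·log₂(0.0269/0.2) = -0.07786
  P(3)·log₂(P(3)/Q(3)) = 0.0241·log₂(0.0241/0.2) = -0.07357
  P(4)·log₂(P(4)/Q(4)) = 0.3249·log₂(0.3249/0.2) = 0.22743
  P(5)·log₂(P(5)/Q(5)) = 0.2694·log₂(0.2694/0.2) = 0.11577

D_KL(P||Q) = 0.29319 - 0.07786 - 0.07357 + 0.22743 + 0.11577 = 0.48496 ≈ 0.4850 bits

D_KL(Q||P) = Σ Q(x) log₂(Q(x)/P(x))

Computing term by term:
  Q(1)·log₂(Q(1)/P(1)) = 0.2·log₂(0.2/0.3547) = -0.16532
  Q(2)·log₂(Q(2)/P(2)) = 0.2·log₂(0.2/0.0269) = 0.57886
  Q(3)·log₂(Q(3)/P(3)) = 0.2·log₂(0.2/0.0241) = 0.61058
  Q(4)·log₂(Q(4)/P(4)) = 0.2·log₂(0.2/0.3249) = -0.14000
  Q(5)·log₂(Q(5)/P(5)) = 0.2·log₂(0.2/0.2694) = -0.08595

D_KL(Q||P) = -0.16532 + 0.57886 + 0.61058 - 0.14000 - 0.08595 = 0.79817 ≈ 0.7982 bits

These are NOT equal (difference: 0.3132 bits). KL divergence is asymmetric: D_KL(P||Q) ≠ D_KL(Q||P) in general.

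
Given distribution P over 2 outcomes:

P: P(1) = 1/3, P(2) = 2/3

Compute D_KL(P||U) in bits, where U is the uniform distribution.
0.0817 bits

U(i) = 1/2 for all i

D_KL(P||U) = Σ P(x) log₂(P(x) / (1/2))
           = Σ P(x) log₂(P(x)) + log₂(2)
           = log₂(2) - H(P)

H(P) = -Σ P(x) log₂(P(x)):
  -P(1)·log₂(P(1)) = -(1/3)·log₂(1/3) = 0.52832
  -P(2)·log₂(P(2)) = -(2/3)·log₂(2/3) = 0.38998
H(P) = 0.52832 + 0.38998 = 0.91830 bits

log₂(2) = 1.00000 bits

D_KL(P||U) = 1.00000 - 0.91830 = 0.08170 ≈ 0.0817 bits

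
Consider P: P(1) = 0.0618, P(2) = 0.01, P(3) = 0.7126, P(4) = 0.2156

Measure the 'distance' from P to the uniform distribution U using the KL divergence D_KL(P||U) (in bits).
0.8598 bits

U(i) = 1/4 for all i

D_KL(P||U) = Σ P(x) log₂(P(x) / (1/4))
           = Σ P(x) log₂(P(x)) + log₂(4)
           = log₂(4) - H(P)

H(P) = -Σ P(x) log₂(P(x)):
  -P(1)·log₂(P(1)) = -(0.0618)·log₂(0.0618) = 0.24820
  -P(2)·log₂(P(2)) = -(0.01)·log₂(0.01) = 0.06644
  -P(3)·log₂(P(3)) = -(0.7126)·log₂(0.7126) = 0.34834
  -P(4)·log₂(P(4)) = -(0.2156)·log₂(0.2156) = 0.47725
H(P) = 0.24820 + 0.06644 + 0.34834 + 0.47725 = 1.14023 bits

log₂(4) = 2.00000 bits

D_KL(P||U) = 2.00000 - 1.14023 = 0.85977 ≈ 0.8598 bits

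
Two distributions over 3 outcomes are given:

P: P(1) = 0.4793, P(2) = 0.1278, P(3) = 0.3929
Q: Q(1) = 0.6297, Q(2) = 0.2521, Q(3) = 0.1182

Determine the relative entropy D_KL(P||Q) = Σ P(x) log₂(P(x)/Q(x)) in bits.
0.3669 bits

D_KL(P||Q) = Σ P(x) log₂(P(x)/Q(x))

Computing term by term:
  P(1)·log₂(P(1)/Q(1)) = 0.4793·log₂(0.4793/0.6297) = -0.18872
  P(2)·log₂(P(2)/Q(2)) = 0.1278·log₂(0.1278/0.2521) = -0.12526
  P(3)·log₂(P(3)/Q(3)) = 0.3929·log₂(0.3929/0.1182) = 0.68087

D_KL(P||Q) = -0.18872 - 0.12526 + 0.68087 = 0.36689 ≈ 0.3669 bits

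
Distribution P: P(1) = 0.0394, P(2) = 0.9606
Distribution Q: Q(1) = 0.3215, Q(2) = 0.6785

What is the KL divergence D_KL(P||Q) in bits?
0.3625 bits

D_KL(P||Q) = Σ P(x) log₂(P(x)/Q(x))

Computing term by term:
  P(1)·log₂(P(1)/Q(1)) = 0.0394·log₂(0.0394/0.3215) = -0.11932
  P(2)·log₂(P(2)/Q(2)) = 0.9606·log₂(0.9606/0.6785) = 0.48182

D_KL(P||Q) = -0.11932 + 0.48182 = 0.36250 ≈ 0.3625 bits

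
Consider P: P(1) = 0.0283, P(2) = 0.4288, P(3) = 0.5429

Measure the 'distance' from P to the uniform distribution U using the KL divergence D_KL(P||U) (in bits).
0.4372 bits

U(i) = 1/3 for all i

D_KL(P||U) = Σ P(x) log₂(P(x) / (1/3))
           = Σ P(x) log₂(P(x)) + log₂(3)
           = log₂(3) - H(P)

H(P) = -Σ P(x) log₂(P(x)):
  -P(1)·log₂(P(1)) = -(0.0283)·log₂(0.0283) = 0.14555
  -P(2)·log₂(P(2)) = -(0.4288)·log₂(0.4288) = 0.52383
  -P(3)·log₂(P(3)) = -(0.5429)·log₂(0.5429) = 0.47843
H(P) = 0.14555 + 0.52383 + 0.47843 = 1.14781 bits

log₂(3) = 1.58496 bits

D_KL(P||U) = 1.58496 - 1.14781 = 0.43715 ≈ 0.4372 bits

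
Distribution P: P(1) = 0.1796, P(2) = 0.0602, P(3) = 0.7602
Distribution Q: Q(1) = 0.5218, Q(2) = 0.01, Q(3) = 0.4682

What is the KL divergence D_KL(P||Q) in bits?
0.4111 bits

D_KL(P||Q) = Σ P(x) log₂(P(x)/Q(x))

Computing term by term:
  P(1)·log₂(P(1)/Q(1)) = 0.1796·log₂(0.1796/0.5218) = -0.27635
  P(2)·log₂(P(2)/Q(2)) = 0.0602·log₂(0.0602/0.01) = 0.15590
  P(3)·log₂(P(3)/Q(3)) = 0.7602·log₂(0.7602/0.4682) = 0.53157

D_KL(P||Q) = -0.27635 + 0.15590 + 0.53157 = 0.41112 ≈ 0.4111 bits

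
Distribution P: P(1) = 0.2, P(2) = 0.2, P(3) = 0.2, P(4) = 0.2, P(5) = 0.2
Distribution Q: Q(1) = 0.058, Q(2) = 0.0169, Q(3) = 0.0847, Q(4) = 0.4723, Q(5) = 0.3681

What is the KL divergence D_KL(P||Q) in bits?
0.8941 bits

D_KL(P||Q) = Σ P(x) log₂(P(x)/Q(x))

Computing term by term:
  P(1)·log₂(P(1)/Q(1)) = 0.2·log₂(0.2/0.058) = 0.35718
  P(2)·log₂(P(2)/Q(2)) = 0.2·log₂(0.2/0.0169) = 0.71298
  P(3)·log₂(P(3)/Q(3)) = 0.2·log₂(0.2/0.0847) = 0.24791
  P(4)·log₂(P(4)/Q(4)) = 0.2·log₂(0.2/0.4723) = -0.24794
  P(5)·log₂(P(5)/Q(5)) = 0.2·log₂(0.2/0.3681) = -0.17602

D_KL(P||Q) = 0.35718 + 0.71298 + 0.24791 - 0.24794 - 0.17602 = 0.89411 ≈ 0.8941 bits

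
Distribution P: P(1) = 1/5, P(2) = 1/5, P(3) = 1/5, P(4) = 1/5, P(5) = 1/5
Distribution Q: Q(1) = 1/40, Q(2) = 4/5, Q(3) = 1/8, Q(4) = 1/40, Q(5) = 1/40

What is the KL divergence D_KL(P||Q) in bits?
1.5356 bits

D_KL(P||Q) = Σ P(x) log₂(P(x)/Q(x))

Computing term by term:
  P(1)·log₂(P(1)/Q(1)) = (1/5)·log₂((1/5)/(1/40)) = 0.60000
  P(2)·log₂(P(2)/Q(2)) = (1/5)·log₂((1/5)/(4/5)) = -0.40000
  P(3)·log₂(P(3)/Q(3)) = (1/5)·log₂((1/5)/(1/8)) = 0.13561
  P(4)·log₂(P(4)/Q(4)) = (1/5)·log₂((1/5)/(1/40)) = 0.60000
  P(5)·log₂(P(5)/Q(5)) = (1/5)·log₂((1/5)/(1/40)) = 0.60000

D_KL(P||Q) = 0.60000 - 0.40000 + 0.13561 + 0.60000 + 0.60000 = 1.53561 ≈ 1.5356 bits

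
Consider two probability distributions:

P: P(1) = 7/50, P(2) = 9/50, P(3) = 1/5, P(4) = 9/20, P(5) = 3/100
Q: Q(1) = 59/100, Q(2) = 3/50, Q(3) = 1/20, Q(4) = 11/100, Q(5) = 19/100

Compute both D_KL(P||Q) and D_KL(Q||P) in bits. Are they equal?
D_KL(P||Q) = 1.2295 bits, D_KL(Q||P) = 1.3117 bits. No, they are not equal.

D_KL(P||Q) = Σ P(x) log₂(P(x)/Q(x))

Computing term by term:
  P(1)·log₂(P(1)/Q(1)) = (7/50)·log₂((7/50)/(59/100)) = -0.29054
  P(2)·log₂(P(2)/Q(2)) = (9/50)·log₂((9/50)/(3/50)) = 0.28529
  P(3)·log₂(P(3)/Q(3)) = (1/5)·log₂((1/5)/(1/20)) = 0.40000
  P(4)·log₂(P(4)/Q(4)) = (9/20)·log₂((9/20)/(11/100)) = 0.91459
  P(5)·log₂(P(5)/Q(5)) = (3/100)·log₂((3/100)/(19/100)) = -0.07989

D_KL(P||Q) = -0.29054 + 0.28529 + 0.40000 + 0.91459 - 0.07989 = 1.22945 ≈ 1.2295 bits

D_KL(Q||P) = Σ Q(x) log₂(Q(x)/P(x))

Computing term by term:
  Q(1)·log₂(Q(1)/P(1)) = (59/100)·log₂((59/100)/(7/50)) = 1.22442
  Q(2)·log₂(Q(2)/P(2)) = (3/50)·log₂((3/50)/(9/50)) = -0.09510
  Q(3)·log₂(Q(3)/P(3)) = (1/20)·log₂((1/20)/(1/5)) = -0.10000
  Q(4)·log₂(Q(4)/P(4)) = (11/100)·log₂((11/100)/(9/20)) = -0.22357
  Q(5)·log₂(Q(5)/P(5)) = (19/100)·log₂((19/100)/(3/100)) = 0.50596

D_KL(Q||P) = 1.22442 - 0.09510 - 0.10000 - 0.22357 + 0.50596 = 1.31171 ≈ 1.3117 bits

These are NOT equal (difference: 0.0822 bits). KL divergence is asymmetric: D_KL(P||Q) ≠ D_KL(Q||P) in general.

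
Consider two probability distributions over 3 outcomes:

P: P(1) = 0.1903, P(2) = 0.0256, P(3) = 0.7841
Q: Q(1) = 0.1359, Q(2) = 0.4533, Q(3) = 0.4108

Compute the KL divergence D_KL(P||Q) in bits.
0.7175 bits

D_KL(P||Q) = Σ P(x) log₂(P(x)/Q(x))

Computing term by term:
  P(1)·log₂(P(1)/Q(1)) = 0.1903·log₂(0.1903/0.1359) = 0.09243
  P(2)·log₂(P(2)/Q(2)) = 0.0256·log₂(0.0256/0.4533) = -0.10614
  P(3)·log₂(P(3)/Q(3)) = 0.7841·log₂(0.7841/0.4108) = 0.73125

D_KL(P||Q) = 0.09243 - 0.10614 + 0.73125 = 0.71754 ≈ 0.7175 bits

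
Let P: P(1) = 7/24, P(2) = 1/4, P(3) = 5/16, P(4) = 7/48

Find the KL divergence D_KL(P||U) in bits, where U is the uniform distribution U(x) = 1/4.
0.0521 bits

U(i) = 1/4 for all i

D_KL(P||U) = Σ P(x) log₂(P(x) / (1/4))
           = Σ P(x) log₂(P(x)) + log₂(4)
           = log₂(4) - H(P)

H(P) = -Σ P(x) log₂(P(x)):
  -P(1)·log₂(P(1)) = -(7/24)·log₂(7/24) = 0.51847
  -P(2)·log₂(P(2)) = -(1/4)·log₂(1/4) = 0.50000
  -P(3)·log₂(P(3)) = -(5/16)·log₂(5/16) = 0.52440
  -P(4)·log₂(P(4)) = -(7/48)·log₂(7/48) = 0.40507
H(P) = 0.51847 + 0.50000 + 0.52440 + 0.40507 = 1.94794 bits

log₂(4) = 2.00000 bits

D_KL(P||U) = 2.00000 - 1.94794 = 0.05206 ≈ 0.0521 bits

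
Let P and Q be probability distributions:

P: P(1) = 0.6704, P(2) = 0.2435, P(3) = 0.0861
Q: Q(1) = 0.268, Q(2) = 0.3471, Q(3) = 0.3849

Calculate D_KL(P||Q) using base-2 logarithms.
0.5763 bits

D_KL(P||Q) = Σ P(x) log₂(P(x)/Q(x))

Computing term by term:
  P(1)·log₂(P(1)/Q(1)) = 0.6704·log₂(0.6704/0.268) = 0.88680
  P(2)·log₂(P(2)/Q(2)) = 0.2435·log₂(0.2435/0.3471) = -0.12453
  P(3)·log₂(P(3)/Q(3)) = 0.0861·log₂(0.0861/0.3849) = -0.18601

D_KL(P||Q) = 0.88680 - 0.12453 - 0.18601 = 0.57626 ≈ 0.5763 bits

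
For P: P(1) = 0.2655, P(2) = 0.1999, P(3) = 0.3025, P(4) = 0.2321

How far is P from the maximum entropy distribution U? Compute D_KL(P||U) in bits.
0.0169 bits

U(i) = 1/4 for all i

D_KL(P||U) = Σ P(x) log₂(P(x) / (1/4))
           = Σ P(x) log₂(P(x)) + log₂(4)
           = log₂(4) - H(P)

H(P) = -Σ P(x) log₂(P(x)):
  -P(1)·log₂(P(1)) = -(0.2655)·log₂(0.2655) = 0.50796
  -P(2)·log₂(P(2)) = -(0.1999)·log₂(0.1999) = 0.46430
  -P(3)·log₂(P(3)) = -(0.3025)·log₂(0.3025) = 0.52181
  -P(4)·log₂(P(4)) = -(0.2321)·log₂(0.2321) = 0.48908
H(P) = 0.50796 + 0.46430 + 0.52181 + 0.48908 = 1.98315 bits

log₂(4) = 2.00000 bits

D_KL(P||U) = 2.00000 - 1.98315 = 0.01685 ≈ 0.0169 bits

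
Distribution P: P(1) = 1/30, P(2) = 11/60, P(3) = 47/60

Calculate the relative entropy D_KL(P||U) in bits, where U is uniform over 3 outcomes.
0.6967 bits

U(i) = 1/3 for all i

D_KL(P||U) = Σ P(x) log₂(P(x) / (1/3))
           = Σ P(x) log₂(P(x)) + log₂(3)
           = log₂(3) - H(P)

H(P) = -Σ P(x) log₂(P(x)):
  -P(1)·log₂(P(1)) = -(1/30)·log₂(1/30) = 0.16356
  -P(2)·log₂(P(2)) = -(11/60)·log₂(11/60) = 0.44870
  -P(3)·log₂(P(3)) = -(47/60)·log₂(47/60) = 0.27597
H(P) = 0.16356 + 0.44870 + 0.27597 = 0.88823 bits

log₂(3) = 1.58496 bits

D_KL(P||U) = 1.58496 - 0.88823 = 0.69673 ≈ 0.6967 bits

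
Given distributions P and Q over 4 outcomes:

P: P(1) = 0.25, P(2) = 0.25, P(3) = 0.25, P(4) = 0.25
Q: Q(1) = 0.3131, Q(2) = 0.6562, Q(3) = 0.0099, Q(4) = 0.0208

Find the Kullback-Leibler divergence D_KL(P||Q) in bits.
1.6322 bits

D_KL(P||Q) = Σ P(x) log₂(P(x)/Q(x))

Computing term by term:
  P(1)·log₂(P(1)/Q(1)) = 0.25·log₂(0.25/0.3131) = -0.08117
  P(2)·log₂(P(2)/Q(2)) = 0.25·log₂(0.25/0.6562) = -0.34805
  P(3)·log₂(P(3)/Q(3)) = 0.25·log₂(0.25/0.0099) = 1.16459
  P(4)·log₂(P(4)/Q(4)) = 0.25·log₂(0.25/0.0208) = 0.89682

D_KL(P||Q) = -0.08117 - 0.34805 + 1.16459 + 0.89682 = 1.63219 ≈ 1.6322 bits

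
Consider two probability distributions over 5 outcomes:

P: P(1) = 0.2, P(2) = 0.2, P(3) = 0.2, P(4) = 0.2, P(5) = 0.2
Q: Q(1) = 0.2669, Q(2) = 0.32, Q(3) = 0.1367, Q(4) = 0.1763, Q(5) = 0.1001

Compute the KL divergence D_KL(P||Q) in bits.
0.1270 bits

D_KL(P||Q) = Σ P(x) log₂(P(x)/Q(x))

Computing term by term:
  P(1)·log₂(P(1)/Q(1)) = 0.2·log₂(0.2/0.2669) = -0.08326
  P(2)·log₂(P(2)/Q(2)) = 0.2·log₂(0.2/0.32) = -0.13561
  P(3)·log₂(P(3)/Q(3)) = 0.2·log₂(0.2/0.1367) = 0.10980
  P(4)·log₂(P(4)/Q(4)) = 0.2·log₂(0.2/0.1763) = 0.03639
  P(5)·log₂(P(5)/Q(5)) = 0.2·log₂(0.2/0.1001) = 0.19971

D_KL(P||Q) = -0.08326 - 0.13561 + 0.10980 + 0.03639 + 0.19971 = 0.12703 ≈ 0.1270 bits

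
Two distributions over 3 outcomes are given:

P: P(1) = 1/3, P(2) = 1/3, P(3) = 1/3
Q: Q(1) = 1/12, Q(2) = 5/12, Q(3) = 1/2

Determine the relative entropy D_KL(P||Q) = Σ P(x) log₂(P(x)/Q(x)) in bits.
0.3644 bits

D_KL(P||Q) = Σ P(x) log₂(P(x)/Q(x))

Computing term by term:
  P(1)·log₂(P(1)/Q(1)) = (1/3)·log₂((1/3)/(1/12)) = 0.66667
  P(2)·log₂(P(2)/Q(2)) = (1/3)·log₂((1/3)/(5/12)) = -0.10731
  P(3)·log₂(P(3)/Q(3)) = (1/3)·log₂((1/3)/(1/2)) = -0.19499

D_KL(P||Q) = 0.66667 - 0.10731 - 0.19499 = 0.36437 ≈ 0.3644 bits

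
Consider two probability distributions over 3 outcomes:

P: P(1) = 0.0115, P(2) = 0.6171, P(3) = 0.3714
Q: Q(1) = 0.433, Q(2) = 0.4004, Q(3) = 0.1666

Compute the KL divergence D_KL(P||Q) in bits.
0.7545 bits

D_KL(P||Q) = Σ P(x) log₂(P(x)/Q(x))

Computing term by term:
  P(1)·log₂(P(1)/Q(1)) = 0.0115·log₂(0.0115/0.433) = -0.06020
  P(2)·log₂(P(2)/Q(2)) = 0.6171·log₂(0.6171/0.4004) = 0.38511
  P(3)·log₂(P(3)/Q(3)) = 0.3714·log₂(0.3714/0.1666) = 0.42956

D_KL(P||Q) = -0.06020 + 0.38511 + 0.42956 = 0.75447 ≈ 0.7545 bits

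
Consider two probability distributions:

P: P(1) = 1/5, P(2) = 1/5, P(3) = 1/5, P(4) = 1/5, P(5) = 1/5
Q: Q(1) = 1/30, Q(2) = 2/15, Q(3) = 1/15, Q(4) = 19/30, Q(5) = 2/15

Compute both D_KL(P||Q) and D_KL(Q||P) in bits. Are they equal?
D_KL(P||Q) = 0.7354 bits, D_KL(Q||P) = 0.7054 bits. No, they are not equal.

D_KL(P||Q) = Σ P(x) log₂(P(x)/Q(x))

Computing term by term:
  P(1)·log₂(P(1)/Q(1)) = (1/5)·log₂((1/5)/(1/30)) = 0.51699
  P(2)·log₂(P(2)/Q(2)) = (1/5)·log₂((1/5)/(2/15)) = 0.11699
  P(3)·log₂(P(3)/Q(3)) = (1/5)·log₂((1/5)/(1/15)) = 0.31699
  P(4)·log₂(P(4)/Q(4)) = (1/5)·log₂((1/5)/(19/30)) = -0.33259
  P(5)·log₂(P(5)/Q(5)) = (1/5)·log₂((1/5)/(2/15)) = 0.11699

D_KL(P||Q) = 0.51699 + 0.11699 + 0.31699 - 0.33259 + 0.11699 = 0.73537 ≈ 0.7354 bits

D_KL(Q||P) = Σ Q(x) log₂(Q(x)/P(x))

Computing term by term:
  Q(1)·log₂(Q(1)/P(1)) = (1/30)·log₂((1/30)/(1/5)) = -0.08617
  Q(2)·log₂(Q(2)/P(2)) = (2/15)·log₂((2/15)/(1/5)) = -0.07800
  Q(3)·log₂(Q(3)/P(3)) = (1/15)·log₂((1/15)/(1/5)) = -0.10566
  Q(4)·log₂(Q(4)/P(4)) = (19/30)·log₂((19/30)/(1/5)) = 1.05321
  Q(5)·log₂(Q(5)/P(5)) = (2/15)·log₂((2/15)/(1/5)) = -0.07800

D_KL(Q||P) = -0.08617 - 0.07800 - 0.10566 + 1.05321 - 0.07800 = 0.70538 ≈ 0.7054 bits

These are NOT equal (difference: 0.0300 bits). KL divergence is asymmetric: D_KL(P||Q) ≠ D_KL(Q||P) in general.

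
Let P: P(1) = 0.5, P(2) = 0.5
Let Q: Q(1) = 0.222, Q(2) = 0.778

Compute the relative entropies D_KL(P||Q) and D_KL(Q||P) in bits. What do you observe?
D_KL(P||Q) = 0.2668 bits, D_KL(Q||P) = 0.2362 bits. The two directions give different values (D_KL(P||Q) exceeds D_KL(Q||P) by 0.0306 bits): KL divergence is asymmetric.

D_KL(P||Q) = Σ P(x) log₂(P(x)/Q(x))

Computing term by term:
  P(1)·log₂(P(1)/Q(1)) = 0.5·log₂(0.5/0.222) = 0.58568
  P(2)·log₂(P(2)/Q(2)) = 0.5·log₂(0.5/0.778) = -0.31892

D_KL(P||Q) = 0.58568 - 0.31892 = 0.26676 ≈ 0.2668 bits

D_KL(Q||P) = Σ Q(x) log₂(Q(x)/P(x))

Computing term by term:
  Q(1)·log₂(Q(1)/P(1)) = 0.222·log₂(0.222/0.5) = -0.26004
  Q(2)·log₂(Q(2)/P(2)) = 0.778·log₂(0.778/0.5) = 0.49624

D_KL(Q||P) = -0.26004 + 0.49624 = 0.23620 ≈ 0.2362 bits

These are NOT equal (difference: 0.0306 bits). KL divergence is asymmetric: D_KL(P||Q) ≠ D_KL(Q||P) in general.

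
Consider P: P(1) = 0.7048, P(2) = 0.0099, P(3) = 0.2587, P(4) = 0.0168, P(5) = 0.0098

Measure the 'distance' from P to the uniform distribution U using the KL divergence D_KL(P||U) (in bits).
1.2312 bits

U(i) = 1/5 for all i

D_KL(P||U) = Σ P(x) log₂(P(x) / (1/5))
           = Σ P(x) log₂(P(x)) + log₂(5)
           = log₂(5) - H(P)

H(P) = -Σ P(x) log₂(P(x)):
  -P(1)·log₂(P(1)) = -(0.7048)·log₂(0.7048) = 0.35572
  -P(2)·log₂(P(2)) = -(0.0099)·log₂(0.0099) = 0.06592
  -P(3)·log₂(P(3)) = -(0.2587)·log₂(0.2587) = 0.50463
  -P(4)·log₂(P(4)) = -(0.0168)·log₂(0.0168) = 0.09904
  -P(5)·log₂(P(5)) = -(0.0098)·log₂(0.0098) = 0.06540
H(P) = 0.35572 + 0.06592 + 0.50463 + 0.09904 + 0.06540 = 1.09071 bits

log₂(5) = 2.32193 bits

D_KL(P||U) = 2.32193 - 1.09071 = 1.23122 ≈ 1.2312 bits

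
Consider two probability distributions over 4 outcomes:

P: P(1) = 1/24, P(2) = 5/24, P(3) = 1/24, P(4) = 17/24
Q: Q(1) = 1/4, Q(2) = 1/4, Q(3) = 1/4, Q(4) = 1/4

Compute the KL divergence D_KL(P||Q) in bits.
0.7941 bits

D_KL(P||Q) = Σ P(x) log₂(P(x)/Q(x))

Computing term by term:
  P(1)·log₂(P(1)/Q(1)) = (1/24)·log₂((1/24)/(1/4)) = -0.10771
  P(2)·log₂(P(2)/Q(2)) = (5/24)·log₂((5/24)/(1/4)) = -0.05480
  P(3)·log₂(P(3)/Q(3)) = (1/24)·log₂((1/24)/(1/4)) = -0.10771
  P(4)·log₂(P(4)/Q(4)) = (17/24)·log₂((17/24)/(1/4)) = 1.06427

D_KL(P||Q) = -0.10771 - 0.05480 - 0.10771 + 1.06427 = 0.79405 ≈ 0.7941 bits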